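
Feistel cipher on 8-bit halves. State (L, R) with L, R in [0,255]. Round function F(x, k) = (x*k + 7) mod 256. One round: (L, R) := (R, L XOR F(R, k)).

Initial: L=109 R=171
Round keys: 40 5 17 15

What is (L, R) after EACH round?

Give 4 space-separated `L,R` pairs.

Answer: 171,210 210,138 138,227 227,222

Derivation:
Round 1 (k=40): L=171 R=210
Round 2 (k=5): L=210 R=138
Round 3 (k=17): L=138 R=227
Round 4 (k=15): L=227 R=222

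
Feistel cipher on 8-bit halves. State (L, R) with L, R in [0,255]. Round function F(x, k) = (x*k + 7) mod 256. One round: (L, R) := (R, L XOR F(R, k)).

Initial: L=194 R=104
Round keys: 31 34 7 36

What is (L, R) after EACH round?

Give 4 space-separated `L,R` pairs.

Round 1 (k=31): L=104 R=93
Round 2 (k=34): L=93 R=9
Round 3 (k=7): L=9 R=27
Round 4 (k=36): L=27 R=218

Answer: 104,93 93,9 9,27 27,218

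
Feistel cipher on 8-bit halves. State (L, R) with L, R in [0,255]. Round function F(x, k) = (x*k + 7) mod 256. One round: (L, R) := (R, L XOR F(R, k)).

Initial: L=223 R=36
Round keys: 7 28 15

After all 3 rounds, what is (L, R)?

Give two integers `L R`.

Answer: 51 216

Derivation:
Round 1 (k=7): L=36 R=220
Round 2 (k=28): L=220 R=51
Round 3 (k=15): L=51 R=216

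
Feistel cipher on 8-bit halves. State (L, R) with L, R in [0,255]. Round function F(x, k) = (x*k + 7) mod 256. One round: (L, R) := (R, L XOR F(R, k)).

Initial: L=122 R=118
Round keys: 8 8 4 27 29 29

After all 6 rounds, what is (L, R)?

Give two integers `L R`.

Round 1 (k=8): L=118 R=205
Round 2 (k=8): L=205 R=25
Round 3 (k=4): L=25 R=166
Round 4 (k=27): L=166 R=144
Round 5 (k=29): L=144 R=241
Round 6 (k=29): L=241 R=196

Answer: 241 196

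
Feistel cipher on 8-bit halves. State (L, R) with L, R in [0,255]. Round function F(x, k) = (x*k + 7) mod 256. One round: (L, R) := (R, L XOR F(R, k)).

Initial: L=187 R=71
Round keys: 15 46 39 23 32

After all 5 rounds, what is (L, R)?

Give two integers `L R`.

Answer: 123 93

Derivation:
Round 1 (k=15): L=71 R=139
Round 2 (k=46): L=139 R=70
Round 3 (k=39): L=70 R=58
Round 4 (k=23): L=58 R=123
Round 5 (k=32): L=123 R=93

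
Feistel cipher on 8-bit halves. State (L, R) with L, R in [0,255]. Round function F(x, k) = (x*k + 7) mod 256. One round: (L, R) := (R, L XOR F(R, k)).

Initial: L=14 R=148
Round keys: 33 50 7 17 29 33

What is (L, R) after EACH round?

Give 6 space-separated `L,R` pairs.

Answer: 148,21 21,181 181,239 239,83 83,129 129,251

Derivation:
Round 1 (k=33): L=148 R=21
Round 2 (k=50): L=21 R=181
Round 3 (k=7): L=181 R=239
Round 4 (k=17): L=239 R=83
Round 5 (k=29): L=83 R=129
Round 6 (k=33): L=129 R=251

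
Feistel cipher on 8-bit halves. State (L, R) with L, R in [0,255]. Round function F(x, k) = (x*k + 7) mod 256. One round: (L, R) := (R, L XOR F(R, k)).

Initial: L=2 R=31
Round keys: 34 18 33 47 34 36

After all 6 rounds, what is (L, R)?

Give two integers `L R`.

Answer: 91 40

Derivation:
Round 1 (k=34): L=31 R=39
Round 2 (k=18): L=39 R=218
Round 3 (k=33): L=218 R=6
Round 4 (k=47): L=6 R=251
Round 5 (k=34): L=251 R=91
Round 6 (k=36): L=91 R=40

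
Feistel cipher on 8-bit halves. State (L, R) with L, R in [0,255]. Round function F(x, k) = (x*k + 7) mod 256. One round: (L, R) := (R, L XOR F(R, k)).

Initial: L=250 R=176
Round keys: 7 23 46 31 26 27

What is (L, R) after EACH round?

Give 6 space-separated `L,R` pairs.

Answer: 176,45 45,162 162,14 14,27 27,203 203,107

Derivation:
Round 1 (k=7): L=176 R=45
Round 2 (k=23): L=45 R=162
Round 3 (k=46): L=162 R=14
Round 4 (k=31): L=14 R=27
Round 5 (k=26): L=27 R=203
Round 6 (k=27): L=203 R=107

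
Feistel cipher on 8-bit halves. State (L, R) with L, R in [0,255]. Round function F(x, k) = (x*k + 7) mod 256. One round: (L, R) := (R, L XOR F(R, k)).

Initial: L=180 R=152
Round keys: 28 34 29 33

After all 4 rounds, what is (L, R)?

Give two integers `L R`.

Answer: 123 247

Derivation:
Round 1 (k=28): L=152 R=19
Round 2 (k=34): L=19 R=21
Round 3 (k=29): L=21 R=123
Round 4 (k=33): L=123 R=247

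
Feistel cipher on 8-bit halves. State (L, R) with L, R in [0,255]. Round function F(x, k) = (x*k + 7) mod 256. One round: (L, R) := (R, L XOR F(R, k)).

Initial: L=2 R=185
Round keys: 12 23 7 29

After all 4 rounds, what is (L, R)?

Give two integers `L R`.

Round 1 (k=12): L=185 R=177
Round 2 (k=23): L=177 R=87
Round 3 (k=7): L=87 R=217
Round 4 (k=29): L=217 R=203

Answer: 217 203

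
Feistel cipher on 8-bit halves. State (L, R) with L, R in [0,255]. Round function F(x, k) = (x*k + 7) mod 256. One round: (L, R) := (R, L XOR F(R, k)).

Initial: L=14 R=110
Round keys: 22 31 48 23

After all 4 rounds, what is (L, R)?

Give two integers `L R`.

Round 1 (k=22): L=110 R=117
Round 2 (k=31): L=117 R=92
Round 3 (k=48): L=92 R=50
Round 4 (k=23): L=50 R=217

Answer: 50 217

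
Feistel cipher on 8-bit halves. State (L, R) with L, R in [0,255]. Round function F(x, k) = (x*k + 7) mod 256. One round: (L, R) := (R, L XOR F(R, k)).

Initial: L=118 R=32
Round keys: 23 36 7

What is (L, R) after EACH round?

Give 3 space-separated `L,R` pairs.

Answer: 32,145 145,75 75,133

Derivation:
Round 1 (k=23): L=32 R=145
Round 2 (k=36): L=145 R=75
Round 3 (k=7): L=75 R=133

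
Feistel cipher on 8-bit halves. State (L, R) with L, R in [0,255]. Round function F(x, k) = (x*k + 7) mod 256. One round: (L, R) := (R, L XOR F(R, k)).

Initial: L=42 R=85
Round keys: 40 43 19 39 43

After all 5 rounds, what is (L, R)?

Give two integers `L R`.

Round 1 (k=40): L=85 R=101
Round 2 (k=43): L=101 R=171
Round 3 (k=19): L=171 R=221
Round 4 (k=39): L=221 R=25
Round 5 (k=43): L=25 R=231

Answer: 25 231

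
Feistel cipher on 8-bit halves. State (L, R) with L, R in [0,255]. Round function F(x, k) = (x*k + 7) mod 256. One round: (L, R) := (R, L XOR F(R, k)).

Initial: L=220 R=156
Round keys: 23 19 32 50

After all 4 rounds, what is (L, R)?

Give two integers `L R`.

Round 1 (k=23): L=156 R=215
Round 2 (k=19): L=215 R=96
Round 3 (k=32): L=96 R=208
Round 4 (k=50): L=208 R=199

Answer: 208 199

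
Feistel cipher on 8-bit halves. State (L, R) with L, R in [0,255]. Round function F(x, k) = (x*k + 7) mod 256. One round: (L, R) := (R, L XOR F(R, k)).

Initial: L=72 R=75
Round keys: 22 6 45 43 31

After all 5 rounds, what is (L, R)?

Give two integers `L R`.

Round 1 (k=22): L=75 R=49
Round 2 (k=6): L=49 R=102
Round 3 (k=45): L=102 R=196
Round 4 (k=43): L=196 R=149
Round 5 (k=31): L=149 R=214

Answer: 149 214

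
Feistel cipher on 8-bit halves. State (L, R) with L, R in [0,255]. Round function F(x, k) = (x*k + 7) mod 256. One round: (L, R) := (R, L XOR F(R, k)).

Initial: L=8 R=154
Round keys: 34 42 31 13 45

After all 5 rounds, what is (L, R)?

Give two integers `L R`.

Round 1 (k=34): L=154 R=115
Round 2 (k=42): L=115 R=127
Round 3 (k=31): L=127 R=27
Round 4 (k=13): L=27 R=25
Round 5 (k=45): L=25 R=119

Answer: 25 119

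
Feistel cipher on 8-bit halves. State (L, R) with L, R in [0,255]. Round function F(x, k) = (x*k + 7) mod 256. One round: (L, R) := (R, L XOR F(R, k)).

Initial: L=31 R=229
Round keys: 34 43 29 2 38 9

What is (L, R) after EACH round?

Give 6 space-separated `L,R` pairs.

Answer: 229,110 110,100 100,53 53,21 21,16 16,130

Derivation:
Round 1 (k=34): L=229 R=110
Round 2 (k=43): L=110 R=100
Round 3 (k=29): L=100 R=53
Round 4 (k=2): L=53 R=21
Round 5 (k=38): L=21 R=16
Round 6 (k=9): L=16 R=130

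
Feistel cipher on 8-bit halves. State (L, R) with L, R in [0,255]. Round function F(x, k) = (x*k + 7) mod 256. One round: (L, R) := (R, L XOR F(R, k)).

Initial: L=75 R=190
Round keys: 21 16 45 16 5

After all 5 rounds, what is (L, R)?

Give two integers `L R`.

Round 1 (k=21): L=190 R=214
Round 2 (k=16): L=214 R=217
Round 3 (k=45): L=217 R=250
Round 4 (k=16): L=250 R=126
Round 5 (k=5): L=126 R=135

Answer: 126 135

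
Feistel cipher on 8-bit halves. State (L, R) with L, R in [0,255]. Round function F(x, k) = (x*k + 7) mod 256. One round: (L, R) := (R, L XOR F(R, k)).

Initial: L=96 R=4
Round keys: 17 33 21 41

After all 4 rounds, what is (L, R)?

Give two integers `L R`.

Answer: 126 163

Derivation:
Round 1 (k=17): L=4 R=43
Round 2 (k=33): L=43 R=150
Round 3 (k=21): L=150 R=126
Round 4 (k=41): L=126 R=163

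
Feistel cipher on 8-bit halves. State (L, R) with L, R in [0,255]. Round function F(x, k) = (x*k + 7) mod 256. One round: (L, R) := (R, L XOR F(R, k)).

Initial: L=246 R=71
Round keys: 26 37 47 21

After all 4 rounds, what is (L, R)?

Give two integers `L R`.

Round 1 (k=26): L=71 R=203
Round 2 (k=37): L=203 R=25
Round 3 (k=47): L=25 R=85
Round 4 (k=21): L=85 R=25

Answer: 85 25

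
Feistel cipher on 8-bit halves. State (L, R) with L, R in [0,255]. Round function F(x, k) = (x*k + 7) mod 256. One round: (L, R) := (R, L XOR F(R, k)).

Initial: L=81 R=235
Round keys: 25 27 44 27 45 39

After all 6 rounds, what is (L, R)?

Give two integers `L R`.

Round 1 (k=25): L=235 R=171
Round 2 (k=27): L=171 R=251
Round 3 (k=44): L=251 R=128
Round 4 (k=27): L=128 R=124
Round 5 (k=45): L=124 R=83
Round 6 (k=39): L=83 R=208

Answer: 83 208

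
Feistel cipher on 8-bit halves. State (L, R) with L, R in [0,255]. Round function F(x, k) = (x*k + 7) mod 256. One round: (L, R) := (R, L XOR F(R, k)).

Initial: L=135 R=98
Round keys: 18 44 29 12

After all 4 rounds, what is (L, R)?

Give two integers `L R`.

Answer: 164 66

Derivation:
Round 1 (k=18): L=98 R=108
Round 2 (k=44): L=108 R=245
Round 3 (k=29): L=245 R=164
Round 4 (k=12): L=164 R=66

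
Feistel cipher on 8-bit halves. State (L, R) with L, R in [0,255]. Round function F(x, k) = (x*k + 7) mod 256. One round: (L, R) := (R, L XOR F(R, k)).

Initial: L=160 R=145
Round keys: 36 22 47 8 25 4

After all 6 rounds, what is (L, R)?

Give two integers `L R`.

Round 1 (k=36): L=145 R=203
Round 2 (k=22): L=203 R=232
Round 3 (k=47): L=232 R=84
Round 4 (k=8): L=84 R=79
Round 5 (k=25): L=79 R=234
Round 6 (k=4): L=234 R=224

Answer: 234 224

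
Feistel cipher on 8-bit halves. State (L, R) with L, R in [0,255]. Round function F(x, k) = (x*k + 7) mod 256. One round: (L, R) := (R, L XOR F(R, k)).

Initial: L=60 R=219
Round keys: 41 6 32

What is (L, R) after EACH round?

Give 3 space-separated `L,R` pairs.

Round 1 (k=41): L=219 R=38
Round 2 (k=6): L=38 R=48
Round 3 (k=32): L=48 R=33

Answer: 219,38 38,48 48,33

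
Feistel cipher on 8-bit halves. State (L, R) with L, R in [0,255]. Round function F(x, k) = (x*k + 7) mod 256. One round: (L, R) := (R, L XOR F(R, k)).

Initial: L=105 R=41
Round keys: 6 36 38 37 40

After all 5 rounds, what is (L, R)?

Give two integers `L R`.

Round 1 (k=6): L=41 R=148
Round 2 (k=36): L=148 R=254
Round 3 (k=38): L=254 R=47
Round 4 (k=37): L=47 R=44
Round 5 (k=40): L=44 R=200

Answer: 44 200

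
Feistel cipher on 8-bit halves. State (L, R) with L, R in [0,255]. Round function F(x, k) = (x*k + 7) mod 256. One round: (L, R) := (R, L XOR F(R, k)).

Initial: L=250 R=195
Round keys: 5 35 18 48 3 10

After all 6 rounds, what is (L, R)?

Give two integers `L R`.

Answer: 159 226

Derivation:
Round 1 (k=5): L=195 R=44
Round 2 (k=35): L=44 R=200
Round 3 (k=18): L=200 R=59
Round 4 (k=48): L=59 R=223
Round 5 (k=3): L=223 R=159
Round 6 (k=10): L=159 R=226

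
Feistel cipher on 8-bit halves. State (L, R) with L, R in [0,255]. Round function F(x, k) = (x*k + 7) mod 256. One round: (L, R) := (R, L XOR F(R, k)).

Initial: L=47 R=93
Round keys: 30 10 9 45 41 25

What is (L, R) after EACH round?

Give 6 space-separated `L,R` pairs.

Answer: 93,194 194,198 198,63 63,220 220,124 124,255

Derivation:
Round 1 (k=30): L=93 R=194
Round 2 (k=10): L=194 R=198
Round 3 (k=9): L=198 R=63
Round 4 (k=45): L=63 R=220
Round 5 (k=41): L=220 R=124
Round 6 (k=25): L=124 R=255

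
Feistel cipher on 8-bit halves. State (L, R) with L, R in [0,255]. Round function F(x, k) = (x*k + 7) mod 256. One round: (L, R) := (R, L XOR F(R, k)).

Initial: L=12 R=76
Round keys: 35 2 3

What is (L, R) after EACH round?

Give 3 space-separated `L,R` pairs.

Round 1 (k=35): L=76 R=103
Round 2 (k=2): L=103 R=153
Round 3 (k=3): L=153 R=181

Answer: 76,103 103,153 153,181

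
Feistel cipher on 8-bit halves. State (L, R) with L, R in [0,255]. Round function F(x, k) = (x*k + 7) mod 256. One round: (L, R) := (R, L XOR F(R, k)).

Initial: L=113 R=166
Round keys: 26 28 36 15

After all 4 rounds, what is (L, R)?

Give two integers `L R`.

Answer: 25 39

Derivation:
Round 1 (k=26): L=166 R=146
Round 2 (k=28): L=146 R=89
Round 3 (k=36): L=89 R=25
Round 4 (k=15): L=25 R=39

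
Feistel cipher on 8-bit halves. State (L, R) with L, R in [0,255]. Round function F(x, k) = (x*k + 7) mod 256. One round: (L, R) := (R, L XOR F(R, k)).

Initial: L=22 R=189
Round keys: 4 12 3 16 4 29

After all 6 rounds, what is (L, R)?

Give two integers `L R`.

Round 1 (k=4): L=189 R=237
Round 2 (k=12): L=237 R=158
Round 3 (k=3): L=158 R=12
Round 4 (k=16): L=12 R=89
Round 5 (k=4): L=89 R=103
Round 6 (k=29): L=103 R=235

Answer: 103 235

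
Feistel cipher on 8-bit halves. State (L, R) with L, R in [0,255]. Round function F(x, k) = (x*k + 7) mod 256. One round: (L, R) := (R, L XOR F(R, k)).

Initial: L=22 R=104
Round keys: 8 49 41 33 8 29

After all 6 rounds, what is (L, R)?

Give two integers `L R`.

Answer: 89 129

Derivation:
Round 1 (k=8): L=104 R=81
Round 2 (k=49): L=81 R=224
Round 3 (k=41): L=224 R=182
Round 4 (k=33): L=182 R=157
Round 5 (k=8): L=157 R=89
Round 6 (k=29): L=89 R=129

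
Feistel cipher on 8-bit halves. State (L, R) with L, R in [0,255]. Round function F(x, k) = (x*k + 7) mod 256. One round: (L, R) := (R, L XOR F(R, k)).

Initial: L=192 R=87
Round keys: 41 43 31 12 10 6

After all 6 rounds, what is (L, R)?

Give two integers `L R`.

Answer: 214 254

Derivation:
Round 1 (k=41): L=87 R=54
Round 2 (k=43): L=54 R=78
Round 3 (k=31): L=78 R=79
Round 4 (k=12): L=79 R=245
Round 5 (k=10): L=245 R=214
Round 6 (k=6): L=214 R=254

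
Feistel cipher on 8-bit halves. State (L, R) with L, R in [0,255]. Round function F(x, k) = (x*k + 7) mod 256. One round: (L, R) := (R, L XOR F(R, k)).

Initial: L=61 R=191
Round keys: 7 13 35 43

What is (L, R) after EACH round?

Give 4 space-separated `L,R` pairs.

Answer: 191,125 125,223 223,249 249,5

Derivation:
Round 1 (k=7): L=191 R=125
Round 2 (k=13): L=125 R=223
Round 3 (k=35): L=223 R=249
Round 4 (k=43): L=249 R=5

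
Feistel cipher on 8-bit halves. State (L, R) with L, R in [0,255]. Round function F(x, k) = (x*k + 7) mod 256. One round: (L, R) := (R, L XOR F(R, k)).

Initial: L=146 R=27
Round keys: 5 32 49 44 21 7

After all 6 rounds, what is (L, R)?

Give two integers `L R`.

Round 1 (k=5): L=27 R=28
Round 2 (k=32): L=28 R=156
Round 3 (k=49): L=156 R=255
Round 4 (k=44): L=255 R=71
Round 5 (k=21): L=71 R=37
Round 6 (k=7): L=37 R=77

Answer: 37 77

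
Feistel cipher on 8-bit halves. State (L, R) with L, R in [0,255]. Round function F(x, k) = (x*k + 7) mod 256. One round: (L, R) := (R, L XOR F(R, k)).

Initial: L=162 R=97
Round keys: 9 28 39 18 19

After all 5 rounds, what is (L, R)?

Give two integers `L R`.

Answer: 211 123

Derivation:
Round 1 (k=9): L=97 R=210
Round 2 (k=28): L=210 R=158
Round 3 (k=39): L=158 R=203
Round 4 (k=18): L=203 R=211
Round 5 (k=19): L=211 R=123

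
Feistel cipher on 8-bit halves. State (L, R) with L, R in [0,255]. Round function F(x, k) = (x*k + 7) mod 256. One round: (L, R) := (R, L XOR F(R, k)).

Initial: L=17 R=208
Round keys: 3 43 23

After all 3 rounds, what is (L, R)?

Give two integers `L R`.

Answer: 249 0

Derivation:
Round 1 (k=3): L=208 R=102
Round 2 (k=43): L=102 R=249
Round 3 (k=23): L=249 R=0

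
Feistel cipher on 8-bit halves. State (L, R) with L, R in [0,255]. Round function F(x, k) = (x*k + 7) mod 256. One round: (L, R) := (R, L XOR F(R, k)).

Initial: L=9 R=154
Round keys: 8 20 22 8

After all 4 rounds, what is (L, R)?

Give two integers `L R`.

Round 1 (k=8): L=154 R=222
Round 2 (k=20): L=222 R=197
Round 3 (k=22): L=197 R=43
Round 4 (k=8): L=43 R=154

Answer: 43 154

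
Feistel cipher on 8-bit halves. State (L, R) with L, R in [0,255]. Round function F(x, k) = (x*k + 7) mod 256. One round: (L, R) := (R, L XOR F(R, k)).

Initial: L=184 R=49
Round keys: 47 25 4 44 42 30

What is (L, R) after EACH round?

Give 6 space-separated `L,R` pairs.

Answer: 49,190 190,164 164,41 41,183 183,36 36,136

Derivation:
Round 1 (k=47): L=49 R=190
Round 2 (k=25): L=190 R=164
Round 3 (k=4): L=164 R=41
Round 4 (k=44): L=41 R=183
Round 5 (k=42): L=183 R=36
Round 6 (k=30): L=36 R=136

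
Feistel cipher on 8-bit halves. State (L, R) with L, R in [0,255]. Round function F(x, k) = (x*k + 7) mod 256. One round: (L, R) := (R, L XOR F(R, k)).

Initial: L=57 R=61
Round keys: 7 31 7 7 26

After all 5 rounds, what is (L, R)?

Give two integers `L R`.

Round 1 (k=7): L=61 R=139
Round 2 (k=31): L=139 R=225
Round 3 (k=7): L=225 R=165
Round 4 (k=7): L=165 R=107
Round 5 (k=26): L=107 R=64

Answer: 107 64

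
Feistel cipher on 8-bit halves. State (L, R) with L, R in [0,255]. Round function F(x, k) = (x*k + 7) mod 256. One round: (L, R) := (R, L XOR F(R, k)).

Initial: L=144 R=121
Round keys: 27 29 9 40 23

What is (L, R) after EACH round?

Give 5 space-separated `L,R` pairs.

Round 1 (k=27): L=121 R=90
Round 2 (k=29): L=90 R=64
Round 3 (k=9): L=64 R=29
Round 4 (k=40): L=29 R=207
Round 5 (k=23): L=207 R=189

Answer: 121,90 90,64 64,29 29,207 207,189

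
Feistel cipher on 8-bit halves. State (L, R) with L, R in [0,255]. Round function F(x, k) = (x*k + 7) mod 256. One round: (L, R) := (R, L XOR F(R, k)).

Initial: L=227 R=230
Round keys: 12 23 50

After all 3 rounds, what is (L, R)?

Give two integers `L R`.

Answer: 29 157

Derivation:
Round 1 (k=12): L=230 R=44
Round 2 (k=23): L=44 R=29
Round 3 (k=50): L=29 R=157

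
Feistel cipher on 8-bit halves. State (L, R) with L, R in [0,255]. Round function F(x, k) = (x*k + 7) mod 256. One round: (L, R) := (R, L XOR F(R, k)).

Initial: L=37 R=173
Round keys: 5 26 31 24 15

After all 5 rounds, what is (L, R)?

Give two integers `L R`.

Answer: 163 202

Derivation:
Round 1 (k=5): L=173 R=77
Round 2 (k=26): L=77 R=116
Round 3 (k=31): L=116 R=94
Round 4 (k=24): L=94 R=163
Round 5 (k=15): L=163 R=202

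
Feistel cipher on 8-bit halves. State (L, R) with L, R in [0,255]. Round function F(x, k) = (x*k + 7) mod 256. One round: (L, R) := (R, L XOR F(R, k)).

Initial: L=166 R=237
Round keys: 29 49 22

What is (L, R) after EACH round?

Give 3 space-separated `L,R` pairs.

Answer: 237,70 70,128 128,65

Derivation:
Round 1 (k=29): L=237 R=70
Round 2 (k=49): L=70 R=128
Round 3 (k=22): L=128 R=65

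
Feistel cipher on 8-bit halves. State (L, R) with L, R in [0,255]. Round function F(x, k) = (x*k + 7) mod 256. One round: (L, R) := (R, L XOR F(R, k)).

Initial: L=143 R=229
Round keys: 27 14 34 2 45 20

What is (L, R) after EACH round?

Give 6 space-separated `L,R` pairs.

Round 1 (k=27): L=229 R=161
Round 2 (k=14): L=161 R=48
Round 3 (k=34): L=48 R=198
Round 4 (k=2): L=198 R=163
Round 5 (k=45): L=163 R=104
Round 6 (k=20): L=104 R=132

Answer: 229,161 161,48 48,198 198,163 163,104 104,132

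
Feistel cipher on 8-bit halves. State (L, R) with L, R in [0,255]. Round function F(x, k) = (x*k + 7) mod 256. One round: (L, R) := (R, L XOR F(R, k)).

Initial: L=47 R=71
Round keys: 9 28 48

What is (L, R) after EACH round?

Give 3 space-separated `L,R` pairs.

Answer: 71,169 169,196 196,110

Derivation:
Round 1 (k=9): L=71 R=169
Round 2 (k=28): L=169 R=196
Round 3 (k=48): L=196 R=110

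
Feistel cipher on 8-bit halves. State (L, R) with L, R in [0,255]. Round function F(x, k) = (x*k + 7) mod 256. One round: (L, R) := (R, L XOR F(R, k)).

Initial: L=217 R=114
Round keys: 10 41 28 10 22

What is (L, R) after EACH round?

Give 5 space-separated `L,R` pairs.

Round 1 (k=10): L=114 R=162
Round 2 (k=41): L=162 R=139
Round 3 (k=28): L=139 R=153
Round 4 (k=10): L=153 R=138
Round 5 (k=22): L=138 R=122

Answer: 114,162 162,139 139,153 153,138 138,122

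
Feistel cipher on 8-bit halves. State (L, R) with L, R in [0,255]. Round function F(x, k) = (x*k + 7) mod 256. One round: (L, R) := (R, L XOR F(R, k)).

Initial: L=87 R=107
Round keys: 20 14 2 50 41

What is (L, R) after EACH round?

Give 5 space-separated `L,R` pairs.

Round 1 (k=20): L=107 R=52
Round 2 (k=14): L=52 R=180
Round 3 (k=2): L=180 R=91
Round 4 (k=50): L=91 R=121
Round 5 (k=41): L=121 R=51

Answer: 107,52 52,180 180,91 91,121 121,51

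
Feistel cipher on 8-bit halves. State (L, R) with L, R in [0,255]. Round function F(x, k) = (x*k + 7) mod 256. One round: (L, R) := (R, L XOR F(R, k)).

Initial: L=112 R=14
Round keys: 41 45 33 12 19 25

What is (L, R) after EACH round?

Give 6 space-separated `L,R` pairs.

Answer: 14,53 53,86 86,40 40,177 177,2 2,136

Derivation:
Round 1 (k=41): L=14 R=53
Round 2 (k=45): L=53 R=86
Round 3 (k=33): L=86 R=40
Round 4 (k=12): L=40 R=177
Round 5 (k=19): L=177 R=2
Round 6 (k=25): L=2 R=136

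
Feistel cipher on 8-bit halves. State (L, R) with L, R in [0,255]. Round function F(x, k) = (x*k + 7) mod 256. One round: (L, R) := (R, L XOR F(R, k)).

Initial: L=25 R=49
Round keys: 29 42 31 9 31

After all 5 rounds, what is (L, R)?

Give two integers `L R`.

Answer: 97 164

Derivation:
Round 1 (k=29): L=49 R=141
Round 2 (k=42): L=141 R=24
Round 3 (k=31): L=24 R=98
Round 4 (k=9): L=98 R=97
Round 5 (k=31): L=97 R=164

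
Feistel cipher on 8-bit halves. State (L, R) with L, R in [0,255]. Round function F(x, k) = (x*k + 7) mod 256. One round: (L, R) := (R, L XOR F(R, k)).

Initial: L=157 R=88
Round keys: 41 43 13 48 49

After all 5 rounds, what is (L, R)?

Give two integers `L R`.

Round 1 (k=41): L=88 R=130
Round 2 (k=43): L=130 R=133
Round 3 (k=13): L=133 R=74
Round 4 (k=48): L=74 R=98
Round 5 (k=49): L=98 R=131

Answer: 98 131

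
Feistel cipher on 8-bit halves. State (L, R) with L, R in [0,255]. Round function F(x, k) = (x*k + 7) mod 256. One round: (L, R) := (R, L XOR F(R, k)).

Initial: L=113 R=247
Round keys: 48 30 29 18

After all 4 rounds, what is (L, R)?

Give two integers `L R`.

Round 1 (k=48): L=247 R=38
Round 2 (k=30): L=38 R=140
Round 3 (k=29): L=140 R=197
Round 4 (k=18): L=197 R=109

Answer: 197 109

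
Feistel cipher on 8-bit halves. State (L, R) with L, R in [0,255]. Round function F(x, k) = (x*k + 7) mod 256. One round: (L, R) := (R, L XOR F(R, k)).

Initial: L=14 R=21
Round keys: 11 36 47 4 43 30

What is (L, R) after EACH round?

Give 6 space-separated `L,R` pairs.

Round 1 (k=11): L=21 R=224
Round 2 (k=36): L=224 R=146
Round 3 (k=47): L=146 R=53
Round 4 (k=4): L=53 R=73
Round 5 (k=43): L=73 R=127
Round 6 (k=30): L=127 R=160

Answer: 21,224 224,146 146,53 53,73 73,127 127,160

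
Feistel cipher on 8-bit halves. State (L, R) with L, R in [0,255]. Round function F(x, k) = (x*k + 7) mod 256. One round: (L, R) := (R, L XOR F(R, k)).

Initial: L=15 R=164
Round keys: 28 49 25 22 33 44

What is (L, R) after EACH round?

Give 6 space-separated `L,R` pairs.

Round 1 (k=28): L=164 R=248
Round 2 (k=49): L=248 R=219
Round 3 (k=25): L=219 R=146
Round 4 (k=22): L=146 R=72
Round 5 (k=33): L=72 R=221
Round 6 (k=44): L=221 R=75

Answer: 164,248 248,219 219,146 146,72 72,221 221,75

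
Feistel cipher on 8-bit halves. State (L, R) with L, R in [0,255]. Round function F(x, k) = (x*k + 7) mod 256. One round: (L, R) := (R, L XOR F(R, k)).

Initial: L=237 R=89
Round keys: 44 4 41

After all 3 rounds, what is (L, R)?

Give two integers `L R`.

Answer: 166 35

Derivation:
Round 1 (k=44): L=89 R=190
Round 2 (k=4): L=190 R=166
Round 3 (k=41): L=166 R=35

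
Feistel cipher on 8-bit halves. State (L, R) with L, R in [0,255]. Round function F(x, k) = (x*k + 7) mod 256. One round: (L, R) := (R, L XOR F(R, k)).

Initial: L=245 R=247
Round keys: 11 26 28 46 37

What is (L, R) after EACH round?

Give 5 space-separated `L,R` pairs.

Round 1 (k=11): L=247 R=81
Round 2 (k=26): L=81 R=182
Round 3 (k=28): L=182 R=190
Round 4 (k=46): L=190 R=157
Round 5 (k=37): L=157 R=6

Answer: 247,81 81,182 182,190 190,157 157,6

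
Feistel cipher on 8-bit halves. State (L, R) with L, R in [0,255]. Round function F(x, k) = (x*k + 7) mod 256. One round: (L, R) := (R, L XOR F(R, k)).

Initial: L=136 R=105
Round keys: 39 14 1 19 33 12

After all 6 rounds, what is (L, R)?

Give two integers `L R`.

Answer: 50 17

Derivation:
Round 1 (k=39): L=105 R=142
Round 2 (k=14): L=142 R=162
Round 3 (k=1): L=162 R=39
Round 4 (k=19): L=39 R=78
Round 5 (k=33): L=78 R=50
Round 6 (k=12): L=50 R=17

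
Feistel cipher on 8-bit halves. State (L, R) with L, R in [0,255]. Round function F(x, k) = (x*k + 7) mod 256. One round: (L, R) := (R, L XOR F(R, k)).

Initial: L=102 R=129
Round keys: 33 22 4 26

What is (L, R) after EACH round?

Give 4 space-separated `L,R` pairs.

Answer: 129,206 206,58 58,33 33,91

Derivation:
Round 1 (k=33): L=129 R=206
Round 2 (k=22): L=206 R=58
Round 3 (k=4): L=58 R=33
Round 4 (k=26): L=33 R=91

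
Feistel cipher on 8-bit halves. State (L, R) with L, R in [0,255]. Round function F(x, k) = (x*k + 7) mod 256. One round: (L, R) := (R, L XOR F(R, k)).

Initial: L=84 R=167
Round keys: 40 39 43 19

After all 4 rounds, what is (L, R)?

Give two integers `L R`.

Round 1 (k=40): L=167 R=75
Round 2 (k=39): L=75 R=211
Round 3 (k=43): L=211 R=51
Round 4 (k=19): L=51 R=3

Answer: 51 3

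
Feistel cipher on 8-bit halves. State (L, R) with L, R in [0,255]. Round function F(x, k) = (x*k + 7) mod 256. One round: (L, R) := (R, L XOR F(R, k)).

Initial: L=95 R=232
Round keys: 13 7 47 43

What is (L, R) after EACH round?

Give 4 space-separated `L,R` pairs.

Answer: 232,144 144,31 31,40 40,160

Derivation:
Round 1 (k=13): L=232 R=144
Round 2 (k=7): L=144 R=31
Round 3 (k=47): L=31 R=40
Round 4 (k=43): L=40 R=160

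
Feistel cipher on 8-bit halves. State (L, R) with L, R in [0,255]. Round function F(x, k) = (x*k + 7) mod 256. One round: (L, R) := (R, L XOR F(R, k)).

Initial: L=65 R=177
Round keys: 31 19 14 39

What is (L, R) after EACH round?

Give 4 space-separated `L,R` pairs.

Answer: 177,55 55,173 173,74 74,224

Derivation:
Round 1 (k=31): L=177 R=55
Round 2 (k=19): L=55 R=173
Round 3 (k=14): L=173 R=74
Round 4 (k=39): L=74 R=224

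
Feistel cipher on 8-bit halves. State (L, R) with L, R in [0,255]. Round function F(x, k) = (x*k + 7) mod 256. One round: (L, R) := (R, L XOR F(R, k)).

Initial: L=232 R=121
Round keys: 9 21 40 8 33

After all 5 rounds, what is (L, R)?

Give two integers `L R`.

Answer: 225 31

Derivation:
Round 1 (k=9): L=121 R=160
Round 2 (k=21): L=160 R=94
Round 3 (k=40): L=94 R=23
Round 4 (k=8): L=23 R=225
Round 5 (k=33): L=225 R=31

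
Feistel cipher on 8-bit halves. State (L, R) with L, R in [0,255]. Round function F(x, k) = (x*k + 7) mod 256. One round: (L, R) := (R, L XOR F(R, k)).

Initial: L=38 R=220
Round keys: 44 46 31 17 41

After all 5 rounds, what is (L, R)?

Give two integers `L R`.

Answer: 239 33

Derivation:
Round 1 (k=44): L=220 R=241
Round 2 (k=46): L=241 R=137
Round 3 (k=31): L=137 R=111
Round 4 (k=17): L=111 R=239
Round 5 (k=41): L=239 R=33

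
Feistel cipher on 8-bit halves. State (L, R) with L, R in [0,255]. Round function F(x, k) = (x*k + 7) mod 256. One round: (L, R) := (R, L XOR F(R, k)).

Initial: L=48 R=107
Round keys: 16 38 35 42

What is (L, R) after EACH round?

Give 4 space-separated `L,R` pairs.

Answer: 107,135 135,122 122,50 50,65

Derivation:
Round 1 (k=16): L=107 R=135
Round 2 (k=38): L=135 R=122
Round 3 (k=35): L=122 R=50
Round 4 (k=42): L=50 R=65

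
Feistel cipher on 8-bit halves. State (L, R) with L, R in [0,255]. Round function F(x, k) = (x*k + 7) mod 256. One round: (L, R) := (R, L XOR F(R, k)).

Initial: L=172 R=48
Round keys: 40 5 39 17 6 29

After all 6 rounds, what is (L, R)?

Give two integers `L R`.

Answer: 19 73

Derivation:
Round 1 (k=40): L=48 R=43
Round 2 (k=5): L=43 R=238
Round 3 (k=39): L=238 R=98
Round 4 (k=17): L=98 R=103
Round 5 (k=6): L=103 R=19
Round 6 (k=29): L=19 R=73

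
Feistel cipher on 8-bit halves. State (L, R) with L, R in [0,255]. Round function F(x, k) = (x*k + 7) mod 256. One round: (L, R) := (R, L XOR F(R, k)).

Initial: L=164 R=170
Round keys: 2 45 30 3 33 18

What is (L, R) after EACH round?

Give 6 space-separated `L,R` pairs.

Round 1 (k=2): L=170 R=255
Round 2 (k=45): L=255 R=112
Round 3 (k=30): L=112 R=216
Round 4 (k=3): L=216 R=255
Round 5 (k=33): L=255 R=62
Round 6 (k=18): L=62 R=156

Answer: 170,255 255,112 112,216 216,255 255,62 62,156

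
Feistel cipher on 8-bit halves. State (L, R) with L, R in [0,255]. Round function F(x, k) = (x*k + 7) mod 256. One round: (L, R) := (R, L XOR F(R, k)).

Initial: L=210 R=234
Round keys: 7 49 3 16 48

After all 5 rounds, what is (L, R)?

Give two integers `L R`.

Answer: 59 211

Derivation:
Round 1 (k=7): L=234 R=191
Round 2 (k=49): L=191 R=124
Round 3 (k=3): L=124 R=196
Round 4 (k=16): L=196 R=59
Round 5 (k=48): L=59 R=211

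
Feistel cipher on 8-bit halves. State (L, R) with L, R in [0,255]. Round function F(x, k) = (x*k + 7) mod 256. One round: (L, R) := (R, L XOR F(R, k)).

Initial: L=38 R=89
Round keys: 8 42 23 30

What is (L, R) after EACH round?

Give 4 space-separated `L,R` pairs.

Round 1 (k=8): L=89 R=233
Round 2 (k=42): L=233 R=24
Round 3 (k=23): L=24 R=198
Round 4 (k=30): L=198 R=35

Answer: 89,233 233,24 24,198 198,35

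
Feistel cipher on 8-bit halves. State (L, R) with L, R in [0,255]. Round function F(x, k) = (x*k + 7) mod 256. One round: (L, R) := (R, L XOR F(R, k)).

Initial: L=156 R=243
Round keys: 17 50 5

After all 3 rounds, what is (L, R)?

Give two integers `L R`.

Answer: 96 81

Derivation:
Round 1 (k=17): L=243 R=182
Round 2 (k=50): L=182 R=96
Round 3 (k=5): L=96 R=81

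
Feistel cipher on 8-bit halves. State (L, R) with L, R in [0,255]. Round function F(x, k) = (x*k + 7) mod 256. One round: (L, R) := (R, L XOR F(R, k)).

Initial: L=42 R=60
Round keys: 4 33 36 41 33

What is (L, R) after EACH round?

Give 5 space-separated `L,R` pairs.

Answer: 60,221 221,184 184,58 58,233 233,42

Derivation:
Round 1 (k=4): L=60 R=221
Round 2 (k=33): L=221 R=184
Round 3 (k=36): L=184 R=58
Round 4 (k=41): L=58 R=233
Round 5 (k=33): L=233 R=42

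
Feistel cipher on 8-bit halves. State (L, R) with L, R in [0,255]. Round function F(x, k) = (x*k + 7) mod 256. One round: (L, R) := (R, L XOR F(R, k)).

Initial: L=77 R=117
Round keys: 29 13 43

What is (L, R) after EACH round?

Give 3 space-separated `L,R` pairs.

Answer: 117,5 5,61 61,67

Derivation:
Round 1 (k=29): L=117 R=5
Round 2 (k=13): L=5 R=61
Round 3 (k=43): L=61 R=67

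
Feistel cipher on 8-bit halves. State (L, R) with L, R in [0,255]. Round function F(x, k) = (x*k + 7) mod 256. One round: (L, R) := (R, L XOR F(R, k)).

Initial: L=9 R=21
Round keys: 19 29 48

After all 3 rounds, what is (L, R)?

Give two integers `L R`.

Round 1 (k=19): L=21 R=159
Round 2 (k=29): L=159 R=31
Round 3 (k=48): L=31 R=72

Answer: 31 72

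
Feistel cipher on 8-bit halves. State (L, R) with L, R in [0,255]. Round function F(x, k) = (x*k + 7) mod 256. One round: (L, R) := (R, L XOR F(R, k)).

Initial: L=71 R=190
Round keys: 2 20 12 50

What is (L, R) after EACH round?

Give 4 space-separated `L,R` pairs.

Round 1 (k=2): L=190 R=196
Round 2 (k=20): L=196 R=233
Round 3 (k=12): L=233 R=55
Round 4 (k=50): L=55 R=44

Answer: 190,196 196,233 233,55 55,44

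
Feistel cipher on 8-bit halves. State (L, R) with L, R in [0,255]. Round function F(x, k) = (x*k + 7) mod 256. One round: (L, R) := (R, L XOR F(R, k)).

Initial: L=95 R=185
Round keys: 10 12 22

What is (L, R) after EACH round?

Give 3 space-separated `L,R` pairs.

Answer: 185,30 30,214 214,117

Derivation:
Round 1 (k=10): L=185 R=30
Round 2 (k=12): L=30 R=214
Round 3 (k=22): L=214 R=117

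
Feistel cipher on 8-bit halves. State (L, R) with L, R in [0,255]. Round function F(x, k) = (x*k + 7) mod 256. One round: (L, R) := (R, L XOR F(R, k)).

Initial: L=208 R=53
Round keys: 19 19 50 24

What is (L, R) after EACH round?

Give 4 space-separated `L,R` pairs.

Answer: 53,38 38,236 236,57 57,179

Derivation:
Round 1 (k=19): L=53 R=38
Round 2 (k=19): L=38 R=236
Round 3 (k=50): L=236 R=57
Round 4 (k=24): L=57 R=179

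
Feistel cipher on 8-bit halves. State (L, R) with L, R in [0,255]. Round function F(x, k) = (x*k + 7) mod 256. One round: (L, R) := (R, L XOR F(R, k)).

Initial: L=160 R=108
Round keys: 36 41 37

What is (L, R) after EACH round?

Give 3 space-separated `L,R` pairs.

Answer: 108,151 151,90 90,158

Derivation:
Round 1 (k=36): L=108 R=151
Round 2 (k=41): L=151 R=90
Round 3 (k=37): L=90 R=158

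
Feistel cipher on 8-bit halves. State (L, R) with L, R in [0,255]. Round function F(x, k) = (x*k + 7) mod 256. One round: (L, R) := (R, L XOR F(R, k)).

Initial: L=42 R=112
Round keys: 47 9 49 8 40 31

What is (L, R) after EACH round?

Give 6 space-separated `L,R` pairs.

Round 1 (k=47): L=112 R=189
Round 2 (k=9): L=189 R=220
Round 3 (k=49): L=220 R=158
Round 4 (k=8): L=158 R=43
Round 5 (k=40): L=43 R=33
Round 6 (k=31): L=33 R=45

Answer: 112,189 189,220 220,158 158,43 43,33 33,45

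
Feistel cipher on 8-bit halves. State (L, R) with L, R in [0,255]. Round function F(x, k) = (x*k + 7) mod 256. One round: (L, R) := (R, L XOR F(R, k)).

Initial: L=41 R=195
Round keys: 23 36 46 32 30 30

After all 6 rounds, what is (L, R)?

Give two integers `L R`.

Round 1 (k=23): L=195 R=165
Round 2 (k=36): L=165 R=248
Round 3 (k=46): L=248 R=50
Round 4 (k=32): L=50 R=191
Round 5 (k=30): L=191 R=91
Round 6 (k=30): L=91 R=14

Answer: 91 14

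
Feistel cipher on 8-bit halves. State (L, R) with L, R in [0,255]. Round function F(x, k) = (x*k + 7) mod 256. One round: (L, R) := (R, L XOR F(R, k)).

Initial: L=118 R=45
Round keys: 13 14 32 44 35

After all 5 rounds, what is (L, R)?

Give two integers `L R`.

Answer: 133 215

Derivation:
Round 1 (k=13): L=45 R=38
Round 2 (k=14): L=38 R=54
Round 3 (k=32): L=54 R=225
Round 4 (k=44): L=225 R=133
Round 5 (k=35): L=133 R=215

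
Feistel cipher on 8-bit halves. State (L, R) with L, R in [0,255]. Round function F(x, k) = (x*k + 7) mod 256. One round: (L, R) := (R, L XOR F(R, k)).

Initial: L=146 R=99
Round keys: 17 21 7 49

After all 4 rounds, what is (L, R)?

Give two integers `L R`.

Answer: 147 230

Derivation:
Round 1 (k=17): L=99 R=8
Round 2 (k=21): L=8 R=204
Round 3 (k=7): L=204 R=147
Round 4 (k=49): L=147 R=230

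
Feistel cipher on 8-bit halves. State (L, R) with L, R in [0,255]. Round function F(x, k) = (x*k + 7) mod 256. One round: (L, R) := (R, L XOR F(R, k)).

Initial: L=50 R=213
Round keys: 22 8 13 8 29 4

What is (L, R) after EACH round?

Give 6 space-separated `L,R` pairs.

Answer: 213,103 103,234 234,142 142,157 157,94 94,226

Derivation:
Round 1 (k=22): L=213 R=103
Round 2 (k=8): L=103 R=234
Round 3 (k=13): L=234 R=142
Round 4 (k=8): L=142 R=157
Round 5 (k=29): L=157 R=94
Round 6 (k=4): L=94 R=226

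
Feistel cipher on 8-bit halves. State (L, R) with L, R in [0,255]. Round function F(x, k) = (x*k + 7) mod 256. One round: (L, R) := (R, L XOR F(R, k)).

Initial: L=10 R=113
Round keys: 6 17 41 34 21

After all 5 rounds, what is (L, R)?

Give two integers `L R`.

Answer: 150 60

Derivation:
Round 1 (k=6): L=113 R=167
Round 2 (k=17): L=167 R=111
Round 3 (k=41): L=111 R=105
Round 4 (k=34): L=105 R=150
Round 5 (k=21): L=150 R=60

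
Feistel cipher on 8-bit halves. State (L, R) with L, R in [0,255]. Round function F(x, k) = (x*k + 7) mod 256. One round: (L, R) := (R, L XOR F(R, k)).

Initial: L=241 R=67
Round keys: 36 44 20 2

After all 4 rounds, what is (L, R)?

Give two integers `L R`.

Answer: 181 109

Derivation:
Round 1 (k=36): L=67 R=130
Round 2 (k=44): L=130 R=28
Round 3 (k=20): L=28 R=181
Round 4 (k=2): L=181 R=109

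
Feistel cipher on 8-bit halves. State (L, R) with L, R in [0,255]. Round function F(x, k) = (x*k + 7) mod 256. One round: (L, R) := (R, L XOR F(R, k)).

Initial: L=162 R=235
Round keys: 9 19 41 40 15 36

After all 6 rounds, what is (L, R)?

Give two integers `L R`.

Round 1 (k=9): L=235 R=232
Round 2 (k=19): L=232 R=212
Round 3 (k=41): L=212 R=19
Round 4 (k=40): L=19 R=43
Round 5 (k=15): L=43 R=159
Round 6 (k=36): L=159 R=72

Answer: 159 72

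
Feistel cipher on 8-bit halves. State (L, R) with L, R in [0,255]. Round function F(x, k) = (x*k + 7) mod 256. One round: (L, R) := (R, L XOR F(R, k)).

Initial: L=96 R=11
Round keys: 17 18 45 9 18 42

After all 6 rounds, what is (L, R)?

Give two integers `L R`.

Round 1 (k=17): L=11 R=162
Round 2 (k=18): L=162 R=96
Round 3 (k=45): L=96 R=69
Round 4 (k=9): L=69 R=20
Round 5 (k=18): L=20 R=42
Round 6 (k=42): L=42 R=255

Answer: 42 255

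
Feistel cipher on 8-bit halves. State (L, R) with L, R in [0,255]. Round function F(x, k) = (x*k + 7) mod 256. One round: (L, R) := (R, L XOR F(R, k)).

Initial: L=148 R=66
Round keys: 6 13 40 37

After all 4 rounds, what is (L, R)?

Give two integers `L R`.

Answer: 0 39

Derivation:
Round 1 (k=6): L=66 R=7
Round 2 (k=13): L=7 R=32
Round 3 (k=40): L=32 R=0
Round 4 (k=37): L=0 R=39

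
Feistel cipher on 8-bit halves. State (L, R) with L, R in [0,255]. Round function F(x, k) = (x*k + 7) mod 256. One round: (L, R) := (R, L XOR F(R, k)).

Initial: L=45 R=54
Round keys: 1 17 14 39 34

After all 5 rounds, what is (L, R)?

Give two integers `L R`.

Round 1 (k=1): L=54 R=16
Round 2 (k=17): L=16 R=33
Round 3 (k=14): L=33 R=197
Round 4 (k=39): L=197 R=43
Round 5 (k=34): L=43 R=120

Answer: 43 120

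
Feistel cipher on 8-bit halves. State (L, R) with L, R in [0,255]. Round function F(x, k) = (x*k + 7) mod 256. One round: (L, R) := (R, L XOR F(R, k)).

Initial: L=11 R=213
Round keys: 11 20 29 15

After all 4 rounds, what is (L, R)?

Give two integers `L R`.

Round 1 (k=11): L=213 R=37
Round 2 (k=20): L=37 R=62
Round 3 (k=29): L=62 R=40
Round 4 (k=15): L=40 R=97

Answer: 40 97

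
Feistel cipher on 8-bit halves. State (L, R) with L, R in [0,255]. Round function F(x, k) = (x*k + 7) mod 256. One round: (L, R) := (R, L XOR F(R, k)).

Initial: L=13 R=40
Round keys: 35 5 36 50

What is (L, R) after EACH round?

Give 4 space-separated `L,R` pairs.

Answer: 40,114 114,105 105,185 185,64

Derivation:
Round 1 (k=35): L=40 R=114
Round 2 (k=5): L=114 R=105
Round 3 (k=36): L=105 R=185
Round 4 (k=50): L=185 R=64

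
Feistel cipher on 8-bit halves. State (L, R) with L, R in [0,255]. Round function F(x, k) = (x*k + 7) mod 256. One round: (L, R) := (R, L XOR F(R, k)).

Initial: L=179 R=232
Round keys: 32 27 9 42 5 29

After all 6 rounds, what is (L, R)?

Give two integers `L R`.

Answer: 65 60

Derivation:
Round 1 (k=32): L=232 R=180
Round 2 (k=27): L=180 R=235
Round 3 (k=9): L=235 R=254
Round 4 (k=42): L=254 R=88
Round 5 (k=5): L=88 R=65
Round 6 (k=29): L=65 R=60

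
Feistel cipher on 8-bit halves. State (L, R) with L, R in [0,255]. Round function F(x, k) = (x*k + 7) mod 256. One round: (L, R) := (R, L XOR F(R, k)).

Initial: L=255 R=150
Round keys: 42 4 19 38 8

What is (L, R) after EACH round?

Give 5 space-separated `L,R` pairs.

Round 1 (k=42): L=150 R=92
Round 2 (k=4): L=92 R=225
Round 3 (k=19): L=225 R=230
Round 4 (k=38): L=230 R=202
Round 5 (k=8): L=202 R=177

Answer: 150,92 92,225 225,230 230,202 202,177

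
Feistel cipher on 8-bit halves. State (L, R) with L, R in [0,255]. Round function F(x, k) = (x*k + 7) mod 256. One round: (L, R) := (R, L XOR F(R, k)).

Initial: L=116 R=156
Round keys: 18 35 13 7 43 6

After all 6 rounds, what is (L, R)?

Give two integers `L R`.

Round 1 (k=18): L=156 R=139
Round 2 (k=35): L=139 R=148
Round 3 (k=13): L=148 R=0
Round 4 (k=7): L=0 R=147
Round 5 (k=43): L=147 R=184
Round 6 (k=6): L=184 R=196

Answer: 184 196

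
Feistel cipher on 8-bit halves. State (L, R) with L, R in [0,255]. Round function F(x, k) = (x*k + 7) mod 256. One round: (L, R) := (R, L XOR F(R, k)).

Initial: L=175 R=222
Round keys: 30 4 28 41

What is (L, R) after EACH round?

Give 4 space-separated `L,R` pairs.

Answer: 222,164 164,73 73,167 167,143

Derivation:
Round 1 (k=30): L=222 R=164
Round 2 (k=4): L=164 R=73
Round 3 (k=28): L=73 R=167
Round 4 (k=41): L=167 R=143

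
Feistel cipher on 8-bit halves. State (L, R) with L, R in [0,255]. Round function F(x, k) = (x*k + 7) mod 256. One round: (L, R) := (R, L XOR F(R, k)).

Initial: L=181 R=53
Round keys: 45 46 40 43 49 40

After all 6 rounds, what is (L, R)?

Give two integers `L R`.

Answer: 30 138

Derivation:
Round 1 (k=45): L=53 R=237
Round 2 (k=46): L=237 R=168
Round 3 (k=40): L=168 R=170
Round 4 (k=43): L=170 R=61
Round 5 (k=49): L=61 R=30
Round 6 (k=40): L=30 R=138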